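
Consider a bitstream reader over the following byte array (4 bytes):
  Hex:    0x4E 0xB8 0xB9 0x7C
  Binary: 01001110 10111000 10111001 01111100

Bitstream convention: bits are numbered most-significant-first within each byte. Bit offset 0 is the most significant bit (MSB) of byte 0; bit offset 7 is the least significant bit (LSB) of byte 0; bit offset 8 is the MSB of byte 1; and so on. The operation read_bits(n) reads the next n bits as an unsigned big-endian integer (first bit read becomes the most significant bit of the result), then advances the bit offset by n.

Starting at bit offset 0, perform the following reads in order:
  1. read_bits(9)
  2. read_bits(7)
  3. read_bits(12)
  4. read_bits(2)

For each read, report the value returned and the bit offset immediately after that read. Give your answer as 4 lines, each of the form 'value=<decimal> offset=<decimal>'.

Read 1: bits[0:9] width=9 -> value=157 (bin 010011101); offset now 9 = byte 1 bit 1; 23 bits remain
Read 2: bits[9:16] width=7 -> value=56 (bin 0111000); offset now 16 = byte 2 bit 0; 16 bits remain
Read 3: bits[16:28] width=12 -> value=2967 (bin 101110010111); offset now 28 = byte 3 bit 4; 4 bits remain
Read 4: bits[28:30] width=2 -> value=3 (bin 11); offset now 30 = byte 3 bit 6; 2 bits remain

Answer: value=157 offset=9
value=56 offset=16
value=2967 offset=28
value=3 offset=30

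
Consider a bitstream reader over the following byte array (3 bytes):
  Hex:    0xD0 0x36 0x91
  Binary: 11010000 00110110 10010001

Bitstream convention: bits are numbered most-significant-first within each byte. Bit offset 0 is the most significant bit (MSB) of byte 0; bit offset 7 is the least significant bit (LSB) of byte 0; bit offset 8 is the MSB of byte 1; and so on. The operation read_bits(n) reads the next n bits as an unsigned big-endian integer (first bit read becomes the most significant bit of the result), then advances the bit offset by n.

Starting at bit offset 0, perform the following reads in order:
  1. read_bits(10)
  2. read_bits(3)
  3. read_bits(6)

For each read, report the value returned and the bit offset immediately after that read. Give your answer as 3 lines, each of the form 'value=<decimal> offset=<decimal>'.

Answer: value=832 offset=10
value=6 offset=13
value=52 offset=19

Derivation:
Read 1: bits[0:10] width=10 -> value=832 (bin 1101000000); offset now 10 = byte 1 bit 2; 14 bits remain
Read 2: bits[10:13] width=3 -> value=6 (bin 110); offset now 13 = byte 1 bit 5; 11 bits remain
Read 3: bits[13:19] width=6 -> value=52 (bin 110100); offset now 19 = byte 2 bit 3; 5 bits remain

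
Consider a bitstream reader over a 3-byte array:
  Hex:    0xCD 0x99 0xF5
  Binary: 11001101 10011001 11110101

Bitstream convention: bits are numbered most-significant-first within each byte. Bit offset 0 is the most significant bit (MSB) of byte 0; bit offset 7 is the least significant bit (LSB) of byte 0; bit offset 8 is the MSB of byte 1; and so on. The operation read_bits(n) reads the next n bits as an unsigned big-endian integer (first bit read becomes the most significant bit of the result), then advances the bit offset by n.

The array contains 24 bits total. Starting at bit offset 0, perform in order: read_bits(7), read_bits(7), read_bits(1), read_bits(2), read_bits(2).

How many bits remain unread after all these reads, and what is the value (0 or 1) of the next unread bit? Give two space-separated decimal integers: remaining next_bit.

Read 1: bits[0:7] width=7 -> value=102 (bin 1100110); offset now 7 = byte 0 bit 7; 17 bits remain
Read 2: bits[7:14] width=7 -> value=102 (bin 1100110); offset now 14 = byte 1 bit 6; 10 bits remain
Read 3: bits[14:15] width=1 -> value=0 (bin 0); offset now 15 = byte 1 bit 7; 9 bits remain
Read 4: bits[15:17] width=2 -> value=3 (bin 11); offset now 17 = byte 2 bit 1; 7 bits remain
Read 5: bits[17:19] width=2 -> value=3 (bin 11); offset now 19 = byte 2 bit 3; 5 bits remain

Answer: 5 1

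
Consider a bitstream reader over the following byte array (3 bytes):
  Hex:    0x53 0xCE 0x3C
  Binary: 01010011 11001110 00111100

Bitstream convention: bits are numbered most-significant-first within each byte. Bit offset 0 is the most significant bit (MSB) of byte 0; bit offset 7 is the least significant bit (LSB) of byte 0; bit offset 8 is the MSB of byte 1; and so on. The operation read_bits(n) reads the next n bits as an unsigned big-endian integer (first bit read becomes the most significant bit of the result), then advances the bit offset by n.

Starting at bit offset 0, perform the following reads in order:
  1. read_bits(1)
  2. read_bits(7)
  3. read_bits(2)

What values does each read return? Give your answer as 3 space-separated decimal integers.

Read 1: bits[0:1] width=1 -> value=0 (bin 0); offset now 1 = byte 0 bit 1; 23 bits remain
Read 2: bits[1:8] width=7 -> value=83 (bin 1010011); offset now 8 = byte 1 bit 0; 16 bits remain
Read 3: bits[8:10] width=2 -> value=3 (bin 11); offset now 10 = byte 1 bit 2; 14 bits remain

Answer: 0 83 3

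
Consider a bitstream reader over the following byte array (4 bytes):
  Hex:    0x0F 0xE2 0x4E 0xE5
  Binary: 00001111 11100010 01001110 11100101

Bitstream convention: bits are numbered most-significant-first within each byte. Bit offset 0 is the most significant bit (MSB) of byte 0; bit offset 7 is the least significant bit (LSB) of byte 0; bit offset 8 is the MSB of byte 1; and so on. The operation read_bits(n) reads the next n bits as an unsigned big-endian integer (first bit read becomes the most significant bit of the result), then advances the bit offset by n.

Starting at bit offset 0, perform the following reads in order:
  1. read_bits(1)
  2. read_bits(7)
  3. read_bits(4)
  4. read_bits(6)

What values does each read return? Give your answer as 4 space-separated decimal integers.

Read 1: bits[0:1] width=1 -> value=0 (bin 0); offset now 1 = byte 0 bit 1; 31 bits remain
Read 2: bits[1:8] width=7 -> value=15 (bin 0001111); offset now 8 = byte 1 bit 0; 24 bits remain
Read 3: bits[8:12] width=4 -> value=14 (bin 1110); offset now 12 = byte 1 bit 4; 20 bits remain
Read 4: bits[12:18] width=6 -> value=9 (bin 001001); offset now 18 = byte 2 bit 2; 14 bits remain

Answer: 0 15 14 9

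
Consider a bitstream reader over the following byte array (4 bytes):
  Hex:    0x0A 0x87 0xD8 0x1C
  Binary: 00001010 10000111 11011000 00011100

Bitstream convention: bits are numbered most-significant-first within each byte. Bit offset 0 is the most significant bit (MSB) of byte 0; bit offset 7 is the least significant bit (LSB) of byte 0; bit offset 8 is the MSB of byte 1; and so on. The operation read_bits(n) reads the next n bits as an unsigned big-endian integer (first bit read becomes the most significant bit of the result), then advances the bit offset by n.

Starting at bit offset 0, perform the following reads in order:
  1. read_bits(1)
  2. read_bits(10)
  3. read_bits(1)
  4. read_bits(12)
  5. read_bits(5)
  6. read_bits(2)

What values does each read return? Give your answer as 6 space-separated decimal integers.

Read 1: bits[0:1] width=1 -> value=0 (bin 0); offset now 1 = byte 0 bit 1; 31 bits remain
Read 2: bits[1:11] width=10 -> value=84 (bin 0001010100); offset now 11 = byte 1 bit 3; 21 bits remain
Read 3: bits[11:12] width=1 -> value=0 (bin 0); offset now 12 = byte 1 bit 4; 20 bits remain
Read 4: bits[12:24] width=12 -> value=2008 (bin 011111011000); offset now 24 = byte 3 bit 0; 8 bits remain
Read 5: bits[24:29] width=5 -> value=3 (bin 00011); offset now 29 = byte 3 bit 5; 3 bits remain
Read 6: bits[29:31] width=2 -> value=2 (bin 10); offset now 31 = byte 3 bit 7; 1 bits remain

Answer: 0 84 0 2008 3 2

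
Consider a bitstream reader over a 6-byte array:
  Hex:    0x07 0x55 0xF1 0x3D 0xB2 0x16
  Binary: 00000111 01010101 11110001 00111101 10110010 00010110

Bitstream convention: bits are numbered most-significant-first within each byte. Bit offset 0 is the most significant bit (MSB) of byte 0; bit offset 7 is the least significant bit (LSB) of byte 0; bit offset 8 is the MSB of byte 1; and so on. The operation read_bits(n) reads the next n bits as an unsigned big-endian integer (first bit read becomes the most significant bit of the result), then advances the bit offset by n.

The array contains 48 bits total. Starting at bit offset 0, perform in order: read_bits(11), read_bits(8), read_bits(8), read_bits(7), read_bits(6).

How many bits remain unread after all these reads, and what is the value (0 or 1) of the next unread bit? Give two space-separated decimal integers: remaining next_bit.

Answer: 8 0

Derivation:
Read 1: bits[0:11] width=11 -> value=58 (bin 00000111010); offset now 11 = byte 1 bit 3; 37 bits remain
Read 2: bits[11:19] width=8 -> value=175 (bin 10101111); offset now 19 = byte 2 bit 3; 29 bits remain
Read 3: bits[19:27] width=8 -> value=137 (bin 10001001); offset now 27 = byte 3 bit 3; 21 bits remain
Read 4: bits[27:34] width=7 -> value=118 (bin 1110110); offset now 34 = byte 4 bit 2; 14 bits remain
Read 5: bits[34:40] width=6 -> value=50 (bin 110010); offset now 40 = byte 5 bit 0; 8 bits remain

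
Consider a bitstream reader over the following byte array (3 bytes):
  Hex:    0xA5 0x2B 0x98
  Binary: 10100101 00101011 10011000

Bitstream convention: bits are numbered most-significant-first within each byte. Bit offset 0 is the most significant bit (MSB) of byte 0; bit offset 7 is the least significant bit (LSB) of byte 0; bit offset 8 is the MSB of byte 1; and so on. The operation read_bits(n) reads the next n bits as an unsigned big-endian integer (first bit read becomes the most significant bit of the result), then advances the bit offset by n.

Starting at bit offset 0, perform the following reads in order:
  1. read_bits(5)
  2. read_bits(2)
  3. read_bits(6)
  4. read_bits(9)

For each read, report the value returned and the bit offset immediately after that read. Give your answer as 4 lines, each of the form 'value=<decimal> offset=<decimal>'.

Answer: value=20 offset=5
value=2 offset=7
value=37 offset=13
value=230 offset=22

Derivation:
Read 1: bits[0:5] width=5 -> value=20 (bin 10100); offset now 5 = byte 0 bit 5; 19 bits remain
Read 2: bits[5:7] width=2 -> value=2 (bin 10); offset now 7 = byte 0 bit 7; 17 bits remain
Read 3: bits[7:13] width=6 -> value=37 (bin 100101); offset now 13 = byte 1 bit 5; 11 bits remain
Read 4: bits[13:22] width=9 -> value=230 (bin 011100110); offset now 22 = byte 2 bit 6; 2 bits remain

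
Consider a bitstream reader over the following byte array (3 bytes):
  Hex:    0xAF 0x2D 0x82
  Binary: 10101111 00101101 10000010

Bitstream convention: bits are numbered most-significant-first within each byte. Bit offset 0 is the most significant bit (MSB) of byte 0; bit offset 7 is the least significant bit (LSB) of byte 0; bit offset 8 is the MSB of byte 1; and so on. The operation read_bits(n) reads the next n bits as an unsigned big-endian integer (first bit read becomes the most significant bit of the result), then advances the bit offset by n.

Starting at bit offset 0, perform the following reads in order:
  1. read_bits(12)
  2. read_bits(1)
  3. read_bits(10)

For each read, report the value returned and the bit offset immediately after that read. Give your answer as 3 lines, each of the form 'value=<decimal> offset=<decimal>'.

Read 1: bits[0:12] width=12 -> value=2802 (bin 101011110010); offset now 12 = byte 1 bit 4; 12 bits remain
Read 2: bits[12:13] width=1 -> value=1 (bin 1); offset now 13 = byte 1 bit 5; 11 bits remain
Read 3: bits[13:23] width=10 -> value=705 (bin 1011000001); offset now 23 = byte 2 bit 7; 1 bits remain

Answer: value=2802 offset=12
value=1 offset=13
value=705 offset=23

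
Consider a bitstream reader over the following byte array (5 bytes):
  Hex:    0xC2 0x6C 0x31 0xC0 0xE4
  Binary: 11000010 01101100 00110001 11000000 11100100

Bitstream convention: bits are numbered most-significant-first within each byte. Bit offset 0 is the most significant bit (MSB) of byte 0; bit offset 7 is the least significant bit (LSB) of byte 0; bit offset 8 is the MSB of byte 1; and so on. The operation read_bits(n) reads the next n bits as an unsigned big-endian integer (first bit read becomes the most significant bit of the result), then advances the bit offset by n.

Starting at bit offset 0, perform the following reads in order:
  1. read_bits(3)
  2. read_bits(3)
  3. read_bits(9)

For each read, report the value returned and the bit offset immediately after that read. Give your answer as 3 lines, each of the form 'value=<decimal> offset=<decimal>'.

Answer: value=6 offset=3
value=0 offset=6
value=310 offset=15

Derivation:
Read 1: bits[0:3] width=3 -> value=6 (bin 110); offset now 3 = byte 0 bit 3; 37 bits remain
Read 2: bits[3:6] width=3 -> value=0 (bin 000); offset now 6 = byte 0 bit 6; 34 bits remain
Read 3: bits[6:15] width=9 -> value=310 (bin 100110110); offset now 15 = byte 1 bit 7; 25 bits remain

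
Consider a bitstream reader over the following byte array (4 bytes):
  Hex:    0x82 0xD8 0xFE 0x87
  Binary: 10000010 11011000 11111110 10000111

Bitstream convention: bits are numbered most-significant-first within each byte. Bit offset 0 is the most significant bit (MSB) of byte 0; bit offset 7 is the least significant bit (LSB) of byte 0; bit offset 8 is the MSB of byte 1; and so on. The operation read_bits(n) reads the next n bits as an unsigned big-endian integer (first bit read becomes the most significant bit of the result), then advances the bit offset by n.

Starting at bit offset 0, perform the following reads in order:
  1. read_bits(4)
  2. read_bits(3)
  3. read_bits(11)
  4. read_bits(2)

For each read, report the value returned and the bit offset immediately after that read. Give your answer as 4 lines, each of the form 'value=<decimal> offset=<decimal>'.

Read 1: bits[0:4] width=4 -> value=8 (bin 1000); offset now 4 = byte 0 bit 4; 28 bits remain
Read 2: bits[4:7] width=3 -> value=1 (bin 001); offset now 7 = byte 0 bit 7; 25 bits remain
Read 3: bits[7:18] width=11 -> value=867 (bin 01101100011); offset now 18 = byte 2 bit 2; 14 bits remain
Read 4: bits[18:20] width=2 -> value=3 (bin 11); offset now 20 = byte 2 bit 4; 12 bits remain

Answer: value=8 offset=4
value=1 offset=7
value=867 offset=18
value=3 offset=20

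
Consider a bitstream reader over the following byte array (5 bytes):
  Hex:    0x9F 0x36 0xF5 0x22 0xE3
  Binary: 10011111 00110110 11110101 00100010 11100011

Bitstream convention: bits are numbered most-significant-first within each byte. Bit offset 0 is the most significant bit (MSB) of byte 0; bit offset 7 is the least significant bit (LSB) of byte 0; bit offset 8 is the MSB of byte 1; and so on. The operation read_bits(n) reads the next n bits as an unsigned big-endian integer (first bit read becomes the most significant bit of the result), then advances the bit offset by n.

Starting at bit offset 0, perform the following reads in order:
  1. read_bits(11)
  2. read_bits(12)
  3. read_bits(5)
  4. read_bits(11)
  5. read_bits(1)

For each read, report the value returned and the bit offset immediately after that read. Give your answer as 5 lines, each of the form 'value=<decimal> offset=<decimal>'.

Read 1: bits[0:11] width=11 -> value=1273 (bin 10011111001); offset now 11 = byte 1 bit 3; 29 bits remain
Read 2: bits[11:23] width=12 -> value=2938 (bin 101101111010); offset now 23 = byte 2 bit 7; 17 bits remain
Read 3: bits[23:28] width=5 -> value=18 (bin 10010); offset now 28 = byte 3 bit 4; 12 bits remain
Read 4: bits[28:39] width=11 -> value=369 (bin 00101110001); offset now 39 = byte 4 bit 7; 1 bits remain
Read 5: bits[39:40] width=1 -> value=1 (bin 1); offset now 40 = byte 5 bit 0; 0 bits remain

Answer: value=1273 offset=11
value=2938 offset=23
value=18 offset=28
value=369 offset=39
value=1 offset=40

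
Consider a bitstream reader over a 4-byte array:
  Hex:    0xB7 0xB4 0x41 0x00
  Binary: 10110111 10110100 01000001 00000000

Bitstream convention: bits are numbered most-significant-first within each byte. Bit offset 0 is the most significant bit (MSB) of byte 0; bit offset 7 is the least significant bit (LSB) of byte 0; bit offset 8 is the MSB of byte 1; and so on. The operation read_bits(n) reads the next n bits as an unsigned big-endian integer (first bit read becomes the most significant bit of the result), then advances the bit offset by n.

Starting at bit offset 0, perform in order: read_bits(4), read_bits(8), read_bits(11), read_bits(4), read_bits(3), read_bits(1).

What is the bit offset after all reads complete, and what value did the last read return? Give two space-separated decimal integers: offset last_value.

Read 1: bits[0:4] width=4 -> value=11 (bin 1011); offset now 4 = byte 0 bit 4; 28 bits remain
Read 2: bits[4:12] width=8 -> value=123 (bin 01111011); offset now 12 = byte 1 bit 4; 20 bits remain
Read 3: bits[12:23] width=11 -> value=544 (bin 01000100000); offset now 23 = byte 2 bit 7; 9 bits remain
Read 4: bits[23:27] width=4 -> value=8 (bin 1000); offset now 27 = byte 3 bit 3; 5 bits remain
Read 5: bits[27:30] width=3 -> value=0 (bin 000); offset now 30 = byte 3 bit 6; 2 bits remain
Read 6: bits[30:31] width=1 -> value=0 (bin 0); offset now 31 = byte 3 bit 7; 1 bits remain

Answer: 31 0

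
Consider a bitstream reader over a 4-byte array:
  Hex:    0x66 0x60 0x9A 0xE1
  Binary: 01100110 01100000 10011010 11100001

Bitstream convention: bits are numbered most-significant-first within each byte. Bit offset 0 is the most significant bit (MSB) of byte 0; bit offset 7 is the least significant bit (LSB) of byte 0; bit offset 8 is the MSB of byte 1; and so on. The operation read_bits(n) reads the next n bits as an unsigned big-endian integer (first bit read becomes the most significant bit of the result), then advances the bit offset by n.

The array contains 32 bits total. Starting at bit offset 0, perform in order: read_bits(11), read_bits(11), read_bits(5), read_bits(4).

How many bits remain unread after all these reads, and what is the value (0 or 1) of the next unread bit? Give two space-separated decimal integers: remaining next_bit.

Read 1: bits[0:11] width=11 -> value=819 (bin 01100110011); offset now 11 = byte 1 bit 3; 21 bits remain
Read 2: bits[11:22] width=11 -> value=38 (bin 00000100110); offset now 22 = byte 2 bit 6; 10 bits remain
Read 3: bits[22:27] width=5 -> value=23 (bin 10111); offset now 27 = byte 3 bit 3; 5 bits remain
Read 4: bits[27:31] width=4 -> value=0 (bin 0000); offset now 31 = byte 3 bit 7; 1 bits remain

Answer: 1 1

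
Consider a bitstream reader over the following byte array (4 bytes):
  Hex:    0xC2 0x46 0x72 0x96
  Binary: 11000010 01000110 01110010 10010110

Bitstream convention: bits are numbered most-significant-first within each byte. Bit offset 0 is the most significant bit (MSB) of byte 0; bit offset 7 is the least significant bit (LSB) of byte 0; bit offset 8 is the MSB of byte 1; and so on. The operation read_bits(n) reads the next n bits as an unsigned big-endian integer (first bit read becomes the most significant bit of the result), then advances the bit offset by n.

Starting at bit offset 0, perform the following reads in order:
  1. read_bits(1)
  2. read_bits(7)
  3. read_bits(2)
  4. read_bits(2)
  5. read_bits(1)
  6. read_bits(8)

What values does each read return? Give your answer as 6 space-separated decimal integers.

Answer: 1 66 1 0 0 206

Derivation:
Read 1: bits[0:1] width=1 -> value=1 (bin 1); offset now 1 = byte 0 bit 1; 31 bits remain
Read 2: bits[1:8] width=7 -> value=66 (bin 1000010); offset now 8 = byte 1 bit 0; 24 bits remain
Read 3: bits[8:10] width=2 -> value=1 (bin 01); offset now 10 = byte 1 bit 2; 22 bits remain
Read 4: bits[10:12] width=2 -> value=0 (bin 00); offset now 12 = byte 1 bit 4; 20 bits remain
Read 5: bits[12:13] width=1 -> value=0 (bin 0); offset now 13 = byte 1 bit 5; 19 bits remain
Read 6: bits[13:21] width=8 -> value=206 (bin 11001110); offset now 21 = byte 2 bit 5; 11 bits remain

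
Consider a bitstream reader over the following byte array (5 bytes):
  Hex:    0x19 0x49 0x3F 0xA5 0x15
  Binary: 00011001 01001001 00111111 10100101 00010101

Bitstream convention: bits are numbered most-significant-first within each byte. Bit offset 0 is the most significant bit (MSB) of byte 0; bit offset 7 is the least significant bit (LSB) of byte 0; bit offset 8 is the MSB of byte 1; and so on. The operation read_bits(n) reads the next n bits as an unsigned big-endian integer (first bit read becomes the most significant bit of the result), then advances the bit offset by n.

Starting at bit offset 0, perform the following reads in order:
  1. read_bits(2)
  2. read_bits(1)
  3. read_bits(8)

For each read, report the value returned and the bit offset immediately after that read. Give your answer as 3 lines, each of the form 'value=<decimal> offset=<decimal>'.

Read 1: bits[0:2] width=2 -> value=0 (bin 00); offset now 2 = byte 0 bit 2; 38 bits remain
Read 2: bits[2:3] width=1 -> value=0 (bin 0); offset now 3 = byte 0 bit 3; 37 bits remain
Read 3: bits[3:11] width=8 -> value=202 (bin 11001010); offset now 11 = byte 1 bit 3; 29 bits remain

Answer: value=0 offset=2
value=0 offset=3
value=202 offset=11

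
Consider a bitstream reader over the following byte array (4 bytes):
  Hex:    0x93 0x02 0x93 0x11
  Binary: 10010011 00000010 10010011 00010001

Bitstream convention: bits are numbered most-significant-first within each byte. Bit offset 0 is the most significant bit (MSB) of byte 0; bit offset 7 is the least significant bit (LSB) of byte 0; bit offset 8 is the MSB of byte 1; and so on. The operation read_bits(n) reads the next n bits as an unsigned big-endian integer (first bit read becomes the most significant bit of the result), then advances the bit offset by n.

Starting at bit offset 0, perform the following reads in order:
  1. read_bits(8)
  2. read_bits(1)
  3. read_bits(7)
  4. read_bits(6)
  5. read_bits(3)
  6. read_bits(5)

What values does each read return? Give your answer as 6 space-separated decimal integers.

Read 1: bits[0:8] width=8 -> value=147 (bin 10010011); offset now 8 = byte 1 bit 0; 24 bits remain
Read 2: bits[8:9] width=1 -> value=0 (bin 0); offset now 9 = byte 1 bit 1; 23 bits remain
Read 3: bits[9:16] width=7 -> value=2 (bin 0000010); offset now 16 = byte 2 bit 0; 16 bits remain
Read 4: bits[16:22] width=6 -> value=36 (bin 100100); offset now 22 = byte 2 bit 6; 10 bits remain
Read 5: bits[22:25] width=3 -> value=6 (bin 110); offset now 25 = byte 3 bit 1; 7 bits remain
Read 6: bits[25:30] width=5 -> value=4 (bin 00100); offset now 30 = byte 3 bit 6; 2 bits remain

Answer: 147 0 2 36 6 4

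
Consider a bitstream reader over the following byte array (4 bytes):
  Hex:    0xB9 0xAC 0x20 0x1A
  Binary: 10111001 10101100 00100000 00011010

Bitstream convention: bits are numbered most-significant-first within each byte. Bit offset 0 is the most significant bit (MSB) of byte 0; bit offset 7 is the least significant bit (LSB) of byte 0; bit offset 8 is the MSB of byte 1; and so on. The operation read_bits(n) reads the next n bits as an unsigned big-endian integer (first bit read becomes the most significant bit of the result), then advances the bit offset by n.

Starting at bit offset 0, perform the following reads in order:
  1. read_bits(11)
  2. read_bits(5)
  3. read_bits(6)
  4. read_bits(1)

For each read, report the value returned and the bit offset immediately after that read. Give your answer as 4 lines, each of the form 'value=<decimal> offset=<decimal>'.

Answer: value=1485 offset=11
value=12 offset=16
value=8 offset=22
value=0 offset=23

Derivation:
Read 1: bits[0:11] width=11 -> value=1485 (bin 10111001101); offset now 11 = byte 1 bit 3; 21 bits remain
Read 2: bits[11:16] width=5 -> value=12 (bin 01100); offset now 16 = byte 2 bit 0; 16 bits remain
Read 3: bits[16:22] width=6 -> value=8 (bin 001000); offset now 22 = byte 2 bit 6; 10 bits remain
Read 4: bits[22:23] width=1 -> value=0 (bin 0); offset now 23 = byte 2 bit 7; 9 bits remain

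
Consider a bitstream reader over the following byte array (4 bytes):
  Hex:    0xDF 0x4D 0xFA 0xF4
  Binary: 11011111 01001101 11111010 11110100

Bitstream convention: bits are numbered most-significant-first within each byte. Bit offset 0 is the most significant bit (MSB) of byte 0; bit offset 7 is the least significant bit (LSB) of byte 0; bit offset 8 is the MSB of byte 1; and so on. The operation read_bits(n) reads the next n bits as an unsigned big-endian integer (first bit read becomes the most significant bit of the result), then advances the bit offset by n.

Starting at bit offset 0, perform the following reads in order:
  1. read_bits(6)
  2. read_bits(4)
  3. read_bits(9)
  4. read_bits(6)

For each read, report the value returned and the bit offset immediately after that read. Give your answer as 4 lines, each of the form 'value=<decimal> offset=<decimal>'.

Answer: value=55 offset=6
value=13 offset=10
value=111 offset=19
value=53 offset=25

Derivation:
Read 1: bits[0:6] width=6 -> value=55 (bin 110111); offset now 6 = byte 0 bit 6; 26 bits remain
Read 2: bits[6:10] width=4 -> value=13 (bin 1101); offset now 10 = byte 1 bit 2; 22 bits remain
Read 3: bits[10:19] width=9 -> value=111 (bin 001101111); offset now 19 = byte 2 bit 3; 13 bits remain
Read 4: bits[19:25] width=6 -> value=53 (bin 110101); offset now 25 = byte 3 bit 1; 7 bits remain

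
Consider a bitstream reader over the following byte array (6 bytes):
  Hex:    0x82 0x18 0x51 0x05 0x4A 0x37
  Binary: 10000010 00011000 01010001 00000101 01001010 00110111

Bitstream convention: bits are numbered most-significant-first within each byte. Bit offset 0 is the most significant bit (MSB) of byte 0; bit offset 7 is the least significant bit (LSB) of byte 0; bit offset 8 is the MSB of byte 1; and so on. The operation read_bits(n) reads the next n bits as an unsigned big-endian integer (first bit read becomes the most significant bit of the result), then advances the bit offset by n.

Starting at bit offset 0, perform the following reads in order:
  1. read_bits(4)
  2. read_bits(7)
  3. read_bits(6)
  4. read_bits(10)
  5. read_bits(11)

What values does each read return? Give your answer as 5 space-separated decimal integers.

Answer: 8 16 48 648 338

Derivation:
Read 1: bits[0:4] width=4 -> value=8 (bin 1000); offset now 4 = byte 0 bit 4; 44 bits remain
Read 2: bits[4:11] width=7 -> value=16 (bin 0010000); offset now 11 = byte 1 bit 3; 37 bits remain
Read 3: bits[11:17] width=6 -> value=48 (bin 110000); offset now 17 = byte 2 bit 1; 31 bits remain
Read 4: bits[17:27] width=10 -> value=648 (bin 1010001000); offset now 27 = byte 3 bit 3; 21 bits remain
Read 5: bits[27:38] width=11 -> value=338 (bin 00101010010); offset now 38 = byte 4 bit 6; 10 bits remain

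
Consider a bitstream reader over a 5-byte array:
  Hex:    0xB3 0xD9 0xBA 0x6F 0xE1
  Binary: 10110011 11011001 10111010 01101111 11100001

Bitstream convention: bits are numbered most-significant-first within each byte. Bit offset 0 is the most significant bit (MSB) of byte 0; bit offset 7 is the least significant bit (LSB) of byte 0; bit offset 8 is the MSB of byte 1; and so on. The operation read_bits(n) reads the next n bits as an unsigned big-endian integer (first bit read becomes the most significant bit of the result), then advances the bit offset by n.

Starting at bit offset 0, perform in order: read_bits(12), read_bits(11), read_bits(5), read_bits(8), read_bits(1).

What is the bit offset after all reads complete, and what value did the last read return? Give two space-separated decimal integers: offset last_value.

Answer: 37 0

Derivation:
Read 1: bits[0:12] width=12 -> value=2877 (bin 101100111101); offset now 12 = byte 1 bit 4; 28 bits remain
Read 2: bits[12:23] width=11 -> value=1245 (bin 10011011101); offset now 23 = byte 2 bit 7; 17 bits remain
Read 3: bits[23:28] width=5 -> value=6 (bin 00110); offset now 28 = byte 3 bit 4; 12 bits remain
Read 4: bits[28:36] width=8 -> value=254 (bin 11111110); offset now 36 = byte 4 bit 4; 4 bits remain
Read 5: bits[36:37] width=1 -> value=0 (bin 0); offset now 37 = byte 4 bit 5; 3 bits remain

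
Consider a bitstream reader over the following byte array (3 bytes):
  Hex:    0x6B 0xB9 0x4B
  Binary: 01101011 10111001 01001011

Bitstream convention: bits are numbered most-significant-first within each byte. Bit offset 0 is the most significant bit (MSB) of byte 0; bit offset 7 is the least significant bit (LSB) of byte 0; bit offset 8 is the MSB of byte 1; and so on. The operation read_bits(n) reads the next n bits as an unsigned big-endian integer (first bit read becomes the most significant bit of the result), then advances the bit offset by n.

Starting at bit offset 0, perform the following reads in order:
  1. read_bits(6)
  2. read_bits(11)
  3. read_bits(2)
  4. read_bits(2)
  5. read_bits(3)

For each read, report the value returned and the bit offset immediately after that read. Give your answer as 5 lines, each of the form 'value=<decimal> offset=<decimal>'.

Read 1: bits[0:6] width=6 -> value=26 (bin 011010); offset now 6 = byte 0 bit 6; 18 bits remain
Read 2: bits[6:17] width=11 -> value=1906 (bin 11101110010); offset now 17 = byte 2 bit 1; 7 bits remain
Read 3: bits[17:19] width=2 -> value=2 (bin 10); offset now 19 = byte 2 bit 3; 5 bits remain
Read 4: bits[19:21] width=2 -> value=1 (bin 01); offset now 21 = byte 2 bit 5; 3 bits remain
Read 5: bits[21:24] width=3 -> value=3 (bin 011); offset now 24 = byte 3 bit 0; 0 bits remain

Answer: value=26 offset=6
value=1906 offset=17
value=2 offset=19
value=1 offset=21
value=3 offset=24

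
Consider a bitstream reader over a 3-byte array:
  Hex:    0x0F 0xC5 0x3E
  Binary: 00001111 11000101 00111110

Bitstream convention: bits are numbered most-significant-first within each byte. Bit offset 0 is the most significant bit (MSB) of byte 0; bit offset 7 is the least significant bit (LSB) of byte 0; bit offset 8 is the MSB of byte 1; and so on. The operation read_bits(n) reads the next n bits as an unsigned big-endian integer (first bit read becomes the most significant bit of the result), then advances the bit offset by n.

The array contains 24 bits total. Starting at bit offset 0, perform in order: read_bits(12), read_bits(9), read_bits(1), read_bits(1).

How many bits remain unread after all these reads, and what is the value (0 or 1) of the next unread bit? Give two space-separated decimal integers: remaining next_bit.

Answer: 1 0

Derivation:
Read 1: bits[0:12] width=12 -> value=252 (bin 000011111100); offset now 12 = byte 1 bit 4; 12 bits remain
Read 2: bits[12:21] width=9 -> value=167 (bin 010100111); offset now 21 = byte 2 bit 5; 3 bits remain
Read 3: bits[21:22] width=1 -> value=1 (bin 1); offset now 22 = byte 2 bit 6; 2 bits remain
Read 4: bits[22:23] width=1 -> value=1 (bin 1); offset now 23 = byte 2 bit 7; 1 bits remain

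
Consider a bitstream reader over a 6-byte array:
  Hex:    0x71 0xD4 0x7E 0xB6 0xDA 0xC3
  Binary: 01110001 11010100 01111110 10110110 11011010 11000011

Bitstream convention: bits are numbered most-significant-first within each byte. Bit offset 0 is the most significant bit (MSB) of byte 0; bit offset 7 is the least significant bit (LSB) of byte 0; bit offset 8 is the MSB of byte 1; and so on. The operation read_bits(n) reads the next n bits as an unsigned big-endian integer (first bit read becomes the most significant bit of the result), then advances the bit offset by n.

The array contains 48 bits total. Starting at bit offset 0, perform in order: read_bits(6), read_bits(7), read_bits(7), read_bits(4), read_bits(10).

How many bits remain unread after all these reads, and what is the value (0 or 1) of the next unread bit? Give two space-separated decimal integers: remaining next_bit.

Read 1: bits[0:6] width=6 -> value=28 (bin 011100); offset now 6 = byte 0 bit 6; 42 bits remain
Read 2: bits[6:13] width=7 -> value=58 (bin 0111010); offset now 13 = byte 1 bit 5; 35 bits remain
Read 3: bits[13:20] width=7 -> value=71 (bin 1000111); offset now 20 = byte 2 bit 4; 28 bits remain
Read 4: bits[20:24] width=4 -> value=14 (bin 1110); offset now 24 = byte 3 bit 0; 24 bits remain
Read 5: bits[24:34] width=10 -> value=731 (bin 1011011011); offset now 34 = byte 4 bit 2; 14 bits remain

Answer: 14 0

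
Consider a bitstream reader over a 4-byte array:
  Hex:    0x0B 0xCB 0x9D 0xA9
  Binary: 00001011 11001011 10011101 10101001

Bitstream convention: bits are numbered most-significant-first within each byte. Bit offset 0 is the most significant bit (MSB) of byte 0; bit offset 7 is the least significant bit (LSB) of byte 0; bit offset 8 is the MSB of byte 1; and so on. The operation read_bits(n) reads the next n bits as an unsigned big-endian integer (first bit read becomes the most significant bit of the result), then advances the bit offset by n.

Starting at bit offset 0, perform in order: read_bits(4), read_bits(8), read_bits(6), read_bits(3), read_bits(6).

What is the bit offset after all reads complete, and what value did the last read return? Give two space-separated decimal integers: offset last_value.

Read 1: bits[0:4] width=4 -> value=0 (bin 0000); offset now 4 = byte 0 bit 4; 28 bits remain
Read 2: bits[4:12] width=8 -> value=188 (bin 10111100); offset now 12 = byte 1 bit 4; 20 bits remain
Read 3: bits[12:18] width=6 -> value=46 (bin 101110); offset now 18 = byte 2 bit 2; 14 bits remain
Read 4: bits[18:21] width=3 -> value=3 (bin 011); offset now 21 = byte 2 bit 5; 11 bits remain
Read 5: bits[21:27] width=6 -> value=45 (bin 101101); offset now 27 = byte 3 bit 3; 5 bits remain

Answer: 27 45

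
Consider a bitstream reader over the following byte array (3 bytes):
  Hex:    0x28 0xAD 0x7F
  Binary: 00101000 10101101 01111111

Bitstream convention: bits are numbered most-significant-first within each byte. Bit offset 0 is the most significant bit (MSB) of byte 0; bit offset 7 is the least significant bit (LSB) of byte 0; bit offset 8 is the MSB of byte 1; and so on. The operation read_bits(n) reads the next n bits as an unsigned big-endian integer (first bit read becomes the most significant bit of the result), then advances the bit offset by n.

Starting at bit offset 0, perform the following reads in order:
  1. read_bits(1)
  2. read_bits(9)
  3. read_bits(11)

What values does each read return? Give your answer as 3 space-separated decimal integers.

Read 1: bits[0:1] width=1 -> value=0 (bin 0); offset now 1 = byte 0 bit 1; 23 bits remain
Read 2: bits[1:10] width=9 -> value=162 (bin 010100010); offset now 10 = byte 1 bit 2; 14 bits remain
Read 3: bits[10:21] width=11 -> value=1455 (bin 10110101111); offset now 21 = byte 2 bit 5; 3 bits remain

Answer: 0 162 1455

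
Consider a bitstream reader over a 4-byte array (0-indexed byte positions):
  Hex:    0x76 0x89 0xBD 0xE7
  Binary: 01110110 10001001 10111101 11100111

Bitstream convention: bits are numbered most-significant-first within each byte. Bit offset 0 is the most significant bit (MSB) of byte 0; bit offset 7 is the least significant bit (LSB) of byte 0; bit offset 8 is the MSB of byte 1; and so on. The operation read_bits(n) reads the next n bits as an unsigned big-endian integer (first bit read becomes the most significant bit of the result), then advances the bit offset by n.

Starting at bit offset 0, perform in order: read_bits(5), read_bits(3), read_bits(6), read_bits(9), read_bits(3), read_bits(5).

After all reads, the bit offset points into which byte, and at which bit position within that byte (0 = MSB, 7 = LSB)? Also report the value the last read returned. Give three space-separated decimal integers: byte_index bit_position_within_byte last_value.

Answer: 3 7 19

Derivation:
Read 1: bits[0:5] width=5 -> value=14 (bin 01110); offset now 5 = byte 0 bit 5; 27 bits remain
Read 2: bits[5:8] width=3 -> value=6 (bin 110); offset now 8 = byte 1 bit 0; 24 bits remain
Read 3: bits[8:14] width=6 -> value=34 (bin 100010); offset now 14 = byte 1 bit 6; 18 bits remain
Read 4: bits[14:23] width=9 -> value=222 (bin 011011110); offset now 23 = byte 2 bit 7; 9 bits remain
Read 5: bits[23:26] width=3 -> value=7 (bin 111); offset now 26 = byte 3 bit 2; 6 bits remain
Read 6: bits[26:31] width=5 -> value=19 (bin 10011); offset now 31 = byte 3 bit 7; 1 bits remain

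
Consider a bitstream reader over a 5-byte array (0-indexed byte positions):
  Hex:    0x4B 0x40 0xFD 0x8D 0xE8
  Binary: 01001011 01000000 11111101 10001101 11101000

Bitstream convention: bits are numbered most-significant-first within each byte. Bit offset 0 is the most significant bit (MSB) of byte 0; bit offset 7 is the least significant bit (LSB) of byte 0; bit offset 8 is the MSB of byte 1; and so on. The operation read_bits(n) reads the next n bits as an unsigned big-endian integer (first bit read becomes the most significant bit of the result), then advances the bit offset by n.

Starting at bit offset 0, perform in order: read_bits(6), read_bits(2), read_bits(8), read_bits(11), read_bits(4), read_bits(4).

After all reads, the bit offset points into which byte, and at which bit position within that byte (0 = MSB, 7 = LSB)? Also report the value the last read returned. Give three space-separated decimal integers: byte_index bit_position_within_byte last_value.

Answer: 4 3 15

Derivation:
Read 1: bits[0:6] width=6 -> value=18 (bin 010010); offset now 6 = byte 0 bit 6; 34 bits remain
Read 2: bits[6:8] width=2 -> value=3 (bin 11); offset now 8 = byte 1 bit 0; 32 bits remain
Read 3: bits[8:16] width=8 -> value=64 (bin 01000000); offset now 16 = byte 2 bit 0; 24 bits remain
Read 4: bits[16:27] width=11 -> value=2028 (bin 11111101100); offset now 27 = byte 3 bit 3; 13 bits remain
Read 5: bits[27:31] width=4 -> value=6 (bin 0110); offset now 31 = byte 3 bit 7; 9 bits remain
Read 6: bits[31:35] width=4 -> value=15 (bin 1111); offset now 35 = byte 4 bit 3; 5 bits remain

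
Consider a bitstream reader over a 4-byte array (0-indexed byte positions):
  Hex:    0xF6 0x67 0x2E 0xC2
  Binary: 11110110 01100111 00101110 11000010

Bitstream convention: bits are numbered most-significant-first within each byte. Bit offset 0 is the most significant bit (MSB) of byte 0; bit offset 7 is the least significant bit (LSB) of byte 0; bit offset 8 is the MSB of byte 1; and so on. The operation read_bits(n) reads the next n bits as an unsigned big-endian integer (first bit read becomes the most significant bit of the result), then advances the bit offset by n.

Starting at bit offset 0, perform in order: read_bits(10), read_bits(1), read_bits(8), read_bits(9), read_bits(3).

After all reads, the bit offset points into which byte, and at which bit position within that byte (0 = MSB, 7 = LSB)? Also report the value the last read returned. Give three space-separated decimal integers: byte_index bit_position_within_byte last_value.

Read 1: bits[0:10] width=10 -> value=985 (bin 1111011001); offset now 10 = byte 1 bit 2; 22 bits remain
Read 2: bits[10:11] width=1 -> value=1 (bin 1); offset now 11 = byte 1 bit 3; 21 bits remain
Read 3: bits[11:19] width=8 -> value=57 (bin 00111001); offset now 19 = byte 2 bit 3; 13 bits remain
Read 4: bits[19:28] width=9 -> value=236 (bin 011101100); offset now 28 = byte 3 bit 4; 4 bits remain
Read 5: bits[28:31] width=3 -> value=1 (bin 001); offset now 31 = byte 3 bit 7; 1 bits remain

Answer: 3 7 1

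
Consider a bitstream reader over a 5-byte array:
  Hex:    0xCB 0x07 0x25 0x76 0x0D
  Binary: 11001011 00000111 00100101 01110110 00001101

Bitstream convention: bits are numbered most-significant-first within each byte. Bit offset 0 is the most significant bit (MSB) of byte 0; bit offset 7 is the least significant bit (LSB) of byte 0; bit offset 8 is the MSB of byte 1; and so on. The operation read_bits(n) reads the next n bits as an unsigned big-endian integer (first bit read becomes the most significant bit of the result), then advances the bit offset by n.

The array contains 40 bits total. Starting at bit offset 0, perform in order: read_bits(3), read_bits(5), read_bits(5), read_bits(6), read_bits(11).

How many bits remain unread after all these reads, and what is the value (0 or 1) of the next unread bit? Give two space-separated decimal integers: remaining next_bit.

Answer: 10 1

Derivation:
Read 1: bits[0:3] width=3 -> value=6 (bin 110); offset now 3 = byte 0 bit 3; 37 bits remain
Read 2: bits[3:8] width=5 -> value=11 (bin 01011); offset now 8 = byte 1 bit 0; 32 bits remain
Read 3: bits[8:13] width=5 -> value=0 (bin 00000); offset now 13 = byte 1 bit 5; 27 bits remain
Read 4: bits[13:19] width=6 -> value=57 (bin 111001); offset now 19 = byte 2 bit 3; 21 bits remain
Read 5: bits[19:30] width=11 -> value=349 (bin 00101011101); offset now 30 = byte 3 bit 6; 10 bits remain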